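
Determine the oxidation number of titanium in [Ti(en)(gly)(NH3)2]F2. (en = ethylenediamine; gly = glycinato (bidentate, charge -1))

2 fluoride outside the brackets (-1 each) → the complex ion is 2+.
Ligand charges: 1×en neutral; 1×gly = -1; 2×NH3 neutral; sum -1.
Ti + (-1) = 2+ ⇒ Ti is +3.

+3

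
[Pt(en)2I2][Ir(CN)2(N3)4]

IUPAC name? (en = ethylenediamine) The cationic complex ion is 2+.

bis(ethylenediamine)diiodoplatinum(IV) tetraazidodicyanoiridate(IV)

Both ions are complex: the cation is named first with the plain metal name, the anion second with the -ate form; each ion's ligands are alphabetised independently.
The complex cation is given as 2+; its ligand charges sum to -2, so Pt = +4.
A 1:1 salt means the anion carries the equal and opposite charge, 2−.
Anion: ligand charges sum to -6; for the ion to be 2−, Ir = +4.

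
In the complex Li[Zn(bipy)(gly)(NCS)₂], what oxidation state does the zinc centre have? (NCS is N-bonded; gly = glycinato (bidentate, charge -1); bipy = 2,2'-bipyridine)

1 lithium outside the brackets (+1 each) → the complex ion is 1−.
Ligand charges: 2×NCS = -2; 1×gly = -1; 1×bipy neutral; sum -3.
Zn + (-3) = 1− ⇒ Zn is +2.

+2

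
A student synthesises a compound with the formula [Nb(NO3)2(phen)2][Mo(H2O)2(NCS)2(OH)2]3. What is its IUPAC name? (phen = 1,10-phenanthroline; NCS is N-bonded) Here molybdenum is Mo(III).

Mo is given as +3; the anion's ligand charges sum to -4, so the complex anion is 1−.
With 3 anions per cation, the cation must be 3×1 = 3+.
Cation: ligand charges sum to -2; for the ion to be 3+, Nb = +5.

dinitratobis(1,10-phenanthroline)niobium(V) diaquadihydroxodiisothiocyanatomolybdate(III)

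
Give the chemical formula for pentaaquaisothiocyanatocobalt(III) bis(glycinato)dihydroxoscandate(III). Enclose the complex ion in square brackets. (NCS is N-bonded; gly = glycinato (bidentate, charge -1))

Cation [Co…]: ligand charges -1, Co(III) ⇒ ion charge 2+.
Anion [Sc…]: ligand charges -4, Sc(III) ⇒ ion charge 1−.
One 2+ cation requires 2 of the 1− anion.

[Co(H2O)5(NCS)][Sc(gly)2(OH)2]2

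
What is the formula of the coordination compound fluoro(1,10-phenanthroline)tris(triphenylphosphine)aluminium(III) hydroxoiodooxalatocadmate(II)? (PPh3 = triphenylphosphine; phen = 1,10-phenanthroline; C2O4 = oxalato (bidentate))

[AlF(phen)(PPh3)3][Cd(C2O4)I(OH)]

Cation [Al…]: ligand charges -1, Al(III) ⇒ ion charge 2+.
Anion [Cd…]: ligand charges -4, Cd(II) ⇒ ion charge 2−.
One 2+ cation balances one 2− anion.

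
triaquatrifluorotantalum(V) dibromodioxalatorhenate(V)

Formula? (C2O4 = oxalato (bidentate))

[TaF3(H2O)3][ReBr2(C2O4)2]2

Cation [Ta…]: ligand charges -3, Ta(V) ⇒ ion charge 2+.
Anion [Re…]: ligand charges -6, Re(V) ⇒ ion charge 1−.
One 2+ cation requires 2 of the 1− anion.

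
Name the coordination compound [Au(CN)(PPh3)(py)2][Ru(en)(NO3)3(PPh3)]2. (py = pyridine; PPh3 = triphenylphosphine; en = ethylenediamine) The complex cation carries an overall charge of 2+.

The complex cation is given as 2+; its ligand charges sum to -1, so Au = +3.
With 2 anions per cation, each anion must be 2/2 = 1−.
Anion: ligand charges sum to -3; for the ion to be 1−, Ru = +2.

cyanobis(pyridine)(triphenylphosphine)gold(III) (ethylenediamine)trinitrato(triphenylphosphine)ruthenate(II)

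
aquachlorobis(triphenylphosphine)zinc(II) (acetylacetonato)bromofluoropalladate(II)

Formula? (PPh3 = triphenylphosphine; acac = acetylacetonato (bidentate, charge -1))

[ZnCl(H2O)(PPh3)2][Pd(acac)BrF]

Cation [Zn…]: ligand charges -1, Zn(II) ⇒ ion charge 1+.
Anion [Pd…]: ligand charges -3, Pd(II) ⇒ ion charge 1−.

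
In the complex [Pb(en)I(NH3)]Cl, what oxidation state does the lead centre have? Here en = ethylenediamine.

1 chloride outside the brackets (-1 each) → the complex ion is 1+.
Ligand charges: 1×en neutral; 1×NH3 neutral; 1×I = -1; sum -1.
Pb + (-1) = 1+ ⇒ Pb is +2.

+2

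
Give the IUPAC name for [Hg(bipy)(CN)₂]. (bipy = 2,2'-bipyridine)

(2,2'-bipyridine)dicyanomercury(II)

There is no counter-ion, so the complex is neutral overall.
Ligand charges: 1×2,2'-bipyridine (neutral), 2×cyano (-1 each); total -2. So Hg + (-2) = 0, giving Hg = +2.
Ligands are named alphabetically: bipyridine before cyano.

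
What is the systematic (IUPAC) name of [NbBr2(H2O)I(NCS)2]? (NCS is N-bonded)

aquadibromoiododiisothiocyanatoniobium(V)

There is no counter-ion, so the complex is neutral overall.
Ligand charges: 2×isothiocyanato (-1 each), 1×iodo (-1 each), 1×aqua (neutral), 2×bromo (-1 each); total -5. So Nb + (-5) = 0, giving Nb = +5.
Ligands are named alphabetically: aqua before bromo before iodo before isothiocyanato.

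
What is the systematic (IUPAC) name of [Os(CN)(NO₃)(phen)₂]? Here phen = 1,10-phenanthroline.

cyanonitratobis(1,10-phenanthroline)osmium(II)

There is no counter-ion, so the complex is neutral overall.
Ligand charges: 2×1,10-phenanthroline (neutral), 1×nitrato (-1 each), 1×cyano (-1 each); total -2. So Os + (-2) = 0, giving Os = +2.
Ligands are named alphabetically: cyano before nitrato before phenanthroline.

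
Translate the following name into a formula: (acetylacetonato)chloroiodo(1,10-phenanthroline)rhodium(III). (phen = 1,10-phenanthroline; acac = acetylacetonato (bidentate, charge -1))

Ligands: 1 chloro (Cl, -1), 1 iodo (I, -1), 1 1,10-phenanthroline (phen, neutral), 1 acetylacetonato (acac, -1). Ligand charge sum = -3.
With Rh in oxidation state +3, the complex ion is [Rh...].

[Rh(acac)ClI(phen)]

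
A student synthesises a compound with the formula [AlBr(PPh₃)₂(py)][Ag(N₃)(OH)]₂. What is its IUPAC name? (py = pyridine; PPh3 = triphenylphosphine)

bromo(pyridine)bis(triphenylphosphine)aluminium(III) azidohydroxoargentate(I)

Both ions are complex: the cation is named first with the plain metal name, the anion second with the -ate form; each ion's ligands are alphabetised independently.
Aluminium is always +3 in its complexes; the cation's ligand charges sum to -1, so the complex cation is 2+.
With 2 anions per cation, each anion must be 2/2 = 1−.
Anion: ligand charges sum to -2; for the ion to be 1−, Ag = +1.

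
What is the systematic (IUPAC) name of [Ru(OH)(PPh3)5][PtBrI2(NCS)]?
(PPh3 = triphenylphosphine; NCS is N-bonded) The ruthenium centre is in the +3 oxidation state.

Ru is given as +3; the cation's ligand charges sum to -1, so the complex cation is 2+.
A 1:1 salt means the anion carries the equal and opposite charge, 2−.
Anion: ligand charges sum to -4; for the ion to be 2−, Pt = +2.

hydroxopentakis(triphenylphosphine)ruthenium(III) bromodiiodoisothiocyanatoplatinate(II)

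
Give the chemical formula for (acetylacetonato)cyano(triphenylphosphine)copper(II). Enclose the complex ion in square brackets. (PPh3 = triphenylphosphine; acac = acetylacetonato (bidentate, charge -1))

Ligands: 1 cyano (CN, -1), 1 triphenylphosphine (PPh3, neutral), 1 acetylacetonato (acac, -1). Ligand charge sum = -2.
With Cu in oxidation state +2, the complex ion is [Cu...].

[Cu(acac)(CN)(PPh3)]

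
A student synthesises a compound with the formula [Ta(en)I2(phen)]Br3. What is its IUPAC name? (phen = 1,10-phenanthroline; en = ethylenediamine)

The 3 bromide counter-ions carry a total charge of -3, so each complex ion is 3+.
Ligand charges: 2×iodo (-1 each), 1×1,10-phenanthroline (neutral), 1×ethylenediamine (neutral); total -2. So Ta + (-2) = 3+, giving Ta = +5.
Ligands are named alphabetically: ethylenediamine before iodo before phenanthroline.

(ethylenediamine)diiodo(1,10-phenanthroline)tantalum(V) bromide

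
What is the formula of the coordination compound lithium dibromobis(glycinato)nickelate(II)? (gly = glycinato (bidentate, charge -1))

Ligands: 2 glycinato (gly, -1), 2 bromo (Br, -1). Ligand charge sum = -4.
With Ni in oxidation state +2, the complex ion is [Ni...]^2−.
Charge balance with lithium (+1) requires 1 complex ion per 2 lithium.

Li2[NiBr2(gly)2]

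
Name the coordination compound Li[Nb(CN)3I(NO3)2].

The 1 lithium counter-ion carries a total charge of +1, so each complex ion is 1−.
Ligand charges: 2×nitrato (-1 each), 3×cyano (-1 each), 1×iodo (-1 each); total -6. So Nb + (-6) = 1−, giving Nb = +5.
Ligands are named alphabetically: cyano before iodo before nitrato.
The complex ion is anionic, so niobium takes the -ate form niobate(V).

lithium tricyanoiododinitratoniobate(V)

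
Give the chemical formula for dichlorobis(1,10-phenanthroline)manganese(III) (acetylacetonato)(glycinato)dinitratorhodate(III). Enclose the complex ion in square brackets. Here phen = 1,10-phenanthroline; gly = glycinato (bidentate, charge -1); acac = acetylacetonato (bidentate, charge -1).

Cation [Mn…]: ligand charges -2, Mn(III) ⇒ ion charge 1+.
Anion [Rh…]: ligand charges -4, Rh(III) ⇒ ion charge 1−.

[MnCl2(phen)2][Rh(acac)(gly)(NO3)2]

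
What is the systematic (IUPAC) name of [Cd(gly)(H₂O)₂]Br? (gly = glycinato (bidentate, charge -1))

diaqua(glycinato)cadmium(II) bromide

The 1 bromide counter-ion carries a total charge of -1, so each complex ion is 1+.
Ligand charges: 1×glycinato (-1 each), 2×aqua (neutral); total -1. So Cd + (-1) = 1+, giving Cd = +2.
Ligands are named alphabetically: aqua before glycinato.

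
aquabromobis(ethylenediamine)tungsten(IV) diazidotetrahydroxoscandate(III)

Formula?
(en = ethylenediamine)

Cation [W…]: ligand charges -1, W(IV) ⇒ ion charge 3+.
Anion [Sc…]: ligand charges -6, Sc(III) ⇒ ion charge 3−.
One 3+ cation balances one 3− anion.

[WBr(en)2(H2O)][Sc(N3)2(OH)4]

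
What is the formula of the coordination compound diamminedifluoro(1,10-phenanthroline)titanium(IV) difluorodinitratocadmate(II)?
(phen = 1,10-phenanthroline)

Cation [Ti…]: ligand charges -2, Ti(IV) ⇒ ion charge 2+.
Anion [Cd…]: ligand charges -4, Cd(II) ⇒ ion charge 2−.

[TiF2(NH3)2(phen)][CdF2(NO3)2]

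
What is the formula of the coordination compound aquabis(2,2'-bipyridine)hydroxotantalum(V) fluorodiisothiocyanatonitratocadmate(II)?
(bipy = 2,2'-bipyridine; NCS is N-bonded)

[Ta(bipy)2(H2O)(OH)][CdF(NCS)2(NO3)]2

Cation [Ta…]: ligand charges -1, Ta(V) ⇒ ion charge 4+.
Anion [Cd…]: ligand charges -4, Cd(II) ⇒ ion charge 2−.
One 4+ cation requires 2 of the 2− anion.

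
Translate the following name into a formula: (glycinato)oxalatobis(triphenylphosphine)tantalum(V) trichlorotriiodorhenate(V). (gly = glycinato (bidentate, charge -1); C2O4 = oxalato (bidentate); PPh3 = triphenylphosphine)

[Ta(C2O4)(gly)(PPh3)2][ReCl3I3]2

Cation [Ta…]: ligand charges -3, Ta(V) ⇒ ion charge 2+.
Anion [Re…]: ligand charges -6, Re(V) ⇒ ion charge 1−.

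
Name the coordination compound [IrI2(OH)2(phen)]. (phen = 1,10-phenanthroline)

dihydroxodiiodo(1,10-phenanthroline)iridium(IV)

There is no counter-ion, so the complex is neutral overall.
Ligand charges: 2×hydroxo (-1 each), 1×1,10-phenanthroline (neutral), 2×iodo (-1 each); total -4. So Ir + (-4) = 0, giving Ir = +4.
Ligands are named alphabetically: hydroxo before iodo before phenanthroline.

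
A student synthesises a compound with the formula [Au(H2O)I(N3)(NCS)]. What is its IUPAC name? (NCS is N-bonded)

There is no counter-ion, so the complex is neutral overall.
Ligand charges: 1×aqua (neutral), 1×azido (-1 each), 1×iodo (-1 each), 1×isothiocyanato (-1 each); total -3. So Au + (-3) = 0, giving Au = +3.
Ligands are named alphabetically: aqua before azido before iodo before isothiocyanato.

aquaazidoiodoisothiocyanatogold(III)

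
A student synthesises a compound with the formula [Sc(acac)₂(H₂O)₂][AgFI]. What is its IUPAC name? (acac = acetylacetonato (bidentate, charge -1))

Scandium is always +3 in its complexes; the cation's ligand charges sum to -2, so the complex cation is 1+.
A 1:1 salt means the anion carries the equal and opposite charge, 1−.
Anion: ligand charges sum to -2; for the ion to be 1−, Ag = +1.

bis(acetylacetonato)diaquascandium(III) fluoroiodoargentate(I)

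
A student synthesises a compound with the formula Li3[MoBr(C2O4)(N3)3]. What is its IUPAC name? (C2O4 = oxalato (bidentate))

The 3 lithium counter-ions carry a total charge of +3, so each complex ion is 3−.
Ligand charges: 1×bromo (-1 each), 3×azido (-1 each), 1×oxalato (-2 each); total -6. So Mo + (-6) = 3−, giving Mo = +3.
Ligands are named alphabetically: azido before bromo before oxalato.
The complex ion is anionic, so molybdenum takes the -ate form molybdate(III).

lithium triazidobromooxalatomolybdate(III)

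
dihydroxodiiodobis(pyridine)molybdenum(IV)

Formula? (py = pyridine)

Ligands: 2 pyridine (py, neutral), 2 iodo (I, -1), 2 hydroxo (OH, -1). Ligand charge sum = -4.
With Mo in oxidation state +4, the complex ion is [Mo...].

[MoI2(OH)2(py)2]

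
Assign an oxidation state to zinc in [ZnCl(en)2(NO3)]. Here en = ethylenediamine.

+2

No counter-ion: the bracketed complex is neutral.
Ligand charges: 1×Cl = -1; 1×NO3 = -1; 2×en neutral; sum -2.
Zn + (-2) = 0 ⇒ Zn is +2.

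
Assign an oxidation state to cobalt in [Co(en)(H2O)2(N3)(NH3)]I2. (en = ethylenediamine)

2 iodide outside the brackets (-1 each) → the complex ion is 2+.
Ligand charges: 2×H2O neutral; 1×NH3 neutral; 1×en neutral; 1×N3 = -1; sum -1.
Co + (-1) = 2+ ⇒ Co is +3.

+3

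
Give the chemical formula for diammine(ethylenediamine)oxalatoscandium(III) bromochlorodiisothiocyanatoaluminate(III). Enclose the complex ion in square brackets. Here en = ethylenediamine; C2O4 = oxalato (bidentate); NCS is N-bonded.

[Sc(C2O4)(en)(NH3)2][AlBrCl(NCS)2]

Cation [Sc…]: ligand charges -2, Sc(III) ⇒ ion charge 1+.
Anion [Al…]: ligand charges -4, Al(III) ⇒ ion charge 1−.
One 1+ cation balances one 1− anion.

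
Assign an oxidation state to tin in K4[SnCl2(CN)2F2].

4 potassium outside the brackets (+1 each) → the complex ion is 4−.
Ligand charges: 2×Cl = -2; 2×CN = -2; 2×F = -2; sum -6.
Sn + (-6) = 4− ⇒ Sn is +2.

+2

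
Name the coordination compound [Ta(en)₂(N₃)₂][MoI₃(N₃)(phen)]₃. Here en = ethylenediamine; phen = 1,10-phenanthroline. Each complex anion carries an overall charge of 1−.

diazidobis(ethylenediamine)tantalum(V) azidotriiodo(1,10-phenanthroline)molybdate(III)

The complex anion is given as 1−; its ligand charges sum to -4, so Mo = +3.
With 3 anions per cation, the cation must be 3×1 = 3+.
Cation: ligand charges sum to -2; for the ion to be 3+, Ta = +5.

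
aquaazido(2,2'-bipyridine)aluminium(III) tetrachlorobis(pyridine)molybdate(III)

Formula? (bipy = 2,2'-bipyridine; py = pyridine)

[Al(bipy)(H2O)(N3)][MoCl4(py)2]2

Cation [Al…]: ligand charges -1, Al(III) ⇒ ion charge 2+.
Anion [Mo…]: ligand charges -4, Mo(III) ⇒ ion charge 1−.
One 2+ cation requires 2 of the 1− anion.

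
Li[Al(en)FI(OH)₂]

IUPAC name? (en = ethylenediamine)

The 1 lithium counter-ion carries a total charge of +1, so each complex ion is 1−.
Ligand charges: 1×iodo (-1 each), 1×fluoro (-1 each), 2×hydroxo (-1 each), 1×ethylenediamine (neutral); total -4. So Al + (-4) = 1−, giving Al = +3.
Ligands are named alphabetically: ethylenediamine before fluoro before hydroxo before iodo.
The complex ion is anionic, so aluminium takes the -ate form aluminate(III).

lithium (ethylenediamine)fluorodihydroxoiodoaluminate(III)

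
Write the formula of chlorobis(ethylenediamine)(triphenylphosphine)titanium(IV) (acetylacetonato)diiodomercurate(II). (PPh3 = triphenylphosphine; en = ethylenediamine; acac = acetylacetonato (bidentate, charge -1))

[TiCl(en)2(PPh3)][Hg(acac)I2]3

Cation [Ti…]: ligand charges -1, Ti(IV) ⇒ ion charge 3+.
Anion [Hg…]: ligand charges -3, Hg(II) ⇒ ion charge 1−.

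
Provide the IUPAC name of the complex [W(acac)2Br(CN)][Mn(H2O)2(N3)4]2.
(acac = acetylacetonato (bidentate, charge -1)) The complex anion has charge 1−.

The complex anion is given as 1−; its ligand charges sum to -4, so Mn = +3.
With 2 anions per cation, the cation must be 2×1 = 2+.
Cation: ligand charges sum to -4; for the ion to be 2+, W = +6.

bis(acetylacetonato)bromocyanotungsten(VI) diaquatetraazidomanganate(III)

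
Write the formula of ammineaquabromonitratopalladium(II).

Ligands: 1 ammine (NH3, neutral), 1 nitrato (NO3, -1), 1 aqua (H2O, neutral), 1 bromo (Br, -1). Ligand charge sum = -2.
With Pd in oxidation state +2, the complex ion is [Pd...].

[PdBr(H2O)(NH3)(NO3)]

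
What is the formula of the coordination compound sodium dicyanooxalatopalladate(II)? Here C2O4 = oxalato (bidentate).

Ligands: 2 cyano (CN, -1), 1 oxalato (C2O4, -2). Ligand charge sum = -4.
Charge balance with sodium (+1) requires 1 complex ion per 2 sodium.

Na2[Pd(C2O4)(CN)2]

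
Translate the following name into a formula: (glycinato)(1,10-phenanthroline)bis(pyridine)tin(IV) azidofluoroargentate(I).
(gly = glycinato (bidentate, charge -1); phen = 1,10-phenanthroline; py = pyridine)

[Sn(gly)(phen)(py)2][AgF(N3)]3

Cation [Sn…]: ligand charges -1, Sn(IV) ⇒ ion charge 3+.
Anion [Ag…]: ligand charges -2, Ag(I) ⇒ ion charge 1−.
One 3+ cation requires 3 of the 1− anion.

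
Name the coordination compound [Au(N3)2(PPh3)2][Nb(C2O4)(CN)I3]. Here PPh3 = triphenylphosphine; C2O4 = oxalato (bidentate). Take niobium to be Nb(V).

diazidobis(triphenylphosphine)gold(III) cyanotriiodooxalatoniobate(V)

Both ions are complex: the cation is named first with the plain metal name, the anion second with the -ate form; each ion's ligands are alphabetised independently.
Nb is given as +5; the anion's ligand charges sum to -6, so the complex anion is 1−.
A 1:1 salt means the cation carries the equal and opposite charge, 1+.
Cation: ligand charges sum to -2; for the ion to be 1+, Au = +3.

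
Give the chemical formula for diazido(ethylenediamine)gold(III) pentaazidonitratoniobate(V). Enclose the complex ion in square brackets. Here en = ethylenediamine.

Cation [Au…]: ligand charges -2, Au(III) ⇒ ion charge 1+.
Anion [Nb…]: ligand charges -6, Nb(V) ⇒ ion charge 1−.
One 1+ cation balances one 1− anion.

[Au(en)(N3)2][Nb(N3)5(NO3)]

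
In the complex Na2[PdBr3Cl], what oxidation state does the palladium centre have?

2 sodium outside the brackets (+1 each) → the complex ion is 2−.
Ligand charges: 3×Br = -3; 1×Cl = -1; sum -4.
Pd + (-4) = 2− ⇒ Pd is +2.

+2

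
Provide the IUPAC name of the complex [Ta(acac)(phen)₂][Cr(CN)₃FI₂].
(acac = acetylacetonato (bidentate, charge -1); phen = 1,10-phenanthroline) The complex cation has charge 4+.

Both ions are complex: the cation is named first with the plain metal name, the anion second with the -ate form; each ion's ligands are alphabetised independently.
The complex cation is given as 4+; its ligand charges sum to -1, so Ta = +5.
A 1:1 salt means the anion carries the equal and opposite charge, 4−.
Anion: ligand charges sum to -6; for the ion to be 4−, Cr = +2.

(acetylacetonato)bis(1,10-phenanthroline)tantalum(V) tricyanofluorodiiodochromate(II)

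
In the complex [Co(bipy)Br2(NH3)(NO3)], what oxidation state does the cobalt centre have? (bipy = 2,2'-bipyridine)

No counter-ion: the bracketed complex is neutral.
Ligand charges: 2×Br = -2; 1×NO3 = -1; 1×NH3 neutral; 1×bipy neutral; sum -3.
Co + (-3) = 0 ⇒ Co is +3.

+3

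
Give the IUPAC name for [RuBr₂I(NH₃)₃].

triamminedibromoiodoruthenium(III)

There is no counter-ion, so the complex is neutral overall.
Ligand charges: 3×ammine (neutral), 1×iodo (-1 each), 2×bromo (-1 each); total -3. So Ru + (-3) = 0, giving Ru = +3.
Ligands are named alphabetically: ammine before bromo before iodo.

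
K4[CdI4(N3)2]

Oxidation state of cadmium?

+2

4 potassium outside the brackets (+1 each) → the complex ion is 4−.
Ligand charges: 4×I = -4; 2×N3 = -2; sum -6.
Cd + (-6) = 4− ⇒ Cd is +2.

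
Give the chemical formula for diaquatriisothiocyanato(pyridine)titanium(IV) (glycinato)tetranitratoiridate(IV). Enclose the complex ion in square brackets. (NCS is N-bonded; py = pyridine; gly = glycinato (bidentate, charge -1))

Cation [Ti…]: ligand charges -3, Ti(IV) ⇒ ion charge 1+.
Anion [Ir…]: ligand charges -5, Ir(IV) ⇒ ion charge 1−.

[Ti(H2O)2(NCS)3(py)][Ir(gly)(NO3)4]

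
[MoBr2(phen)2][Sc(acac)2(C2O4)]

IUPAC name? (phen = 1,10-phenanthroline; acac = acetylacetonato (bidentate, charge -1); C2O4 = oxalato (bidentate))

Both ions are complex: the cation is named first with the plain metal name, the anion second with the -ate form; each ion's ligands are alphabetised independently.
Scandium is always +3 in its complexes; the anion's ligand charges sum to -4, so the complex anion is 1−.
A 1:1 salt means the cation carries the equal and opposite charge, 1+.
Cation: ligand charges sum to -2; for the ion to be 1+, Mo = +3.

dibromobis(1,10-phenanthroline)molybdenum(III) bis(acetylacetonato)oxalatoscandate(III)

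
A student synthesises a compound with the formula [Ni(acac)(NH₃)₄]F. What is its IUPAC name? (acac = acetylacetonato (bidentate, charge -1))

The 1 fluoride counter-ion carries a total charge of -1, so each complex ion is 1+.
Ligand charges: 1×acetylacetonato (-1 each), 4×ammine (neutral); total -1. So Ni + (-1) = 1+, giving Ni = +2.
Ligands are named alphabetically: acetylacetonato before ammine.

(acetylacetonato)tetraamminenickel(II) fluoride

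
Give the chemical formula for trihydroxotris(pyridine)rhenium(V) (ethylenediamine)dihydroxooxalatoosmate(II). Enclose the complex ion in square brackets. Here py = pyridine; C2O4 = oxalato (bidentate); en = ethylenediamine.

[Re(OH)3(py)3][Os(C2O4)(en)(OH)2]

Cation [Re…]: ligand charges -3, Re(V) ⇒ ion charge 2+.
Anion [Os…]: ligand charges -4, Os(II) ⇒ ion charge 2−.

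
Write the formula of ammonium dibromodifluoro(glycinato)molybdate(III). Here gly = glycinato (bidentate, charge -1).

(NH4)2[MoBr2F2(gly)]

Ligands: 2 bromo (Br, -1), 1 glycinato (gly, -1), 2 fluoro (F, -1). Ligand charge sum = -5.
With Mo in oxidation state +3, the complex ion is [Mo...]^2−.
Charge balance with ammonium (+1) requires 1 complex ion per 2 ammonium.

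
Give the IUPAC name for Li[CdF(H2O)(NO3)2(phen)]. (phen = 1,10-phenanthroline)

The 1 lithium counter-ion carries a total charge of +1, so each complex ion is 1−.
Ligand charges: 1×aqua (neutral), 2×nitrato (-1 each), 1×1,10-phenanthroline (neutral), 1×fluoro (-1 each); total -3. So Cd + (-3) = 1−, giving Cd = +2.
Ligands are named alphabetically: aqua before fluoro before nitrato before phenanthroline.
The complex ion is anionic, so cadmium takes the -ate form cadmate(II).

lithium aquafluorodinitrato(1,10-phenanthroline)cadmate(II)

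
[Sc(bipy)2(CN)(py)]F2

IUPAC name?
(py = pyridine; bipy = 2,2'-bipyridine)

The 2 fluoride counter-ions carry a total charge of -2, so each complex ion is 2+.
Ligand charges: 1×cyano (-1 each), 1×pyridine (neutral), 2×2,2'-bipyridine (neutral); total -1. So Sc + (-1) = 2+, giving Sc = +3.
Ligands are named alphabetically: bipyridine before cyano before pyridine.

bis(2,2'-bipyridine)cyano(pyridine)scandium(III) fluoride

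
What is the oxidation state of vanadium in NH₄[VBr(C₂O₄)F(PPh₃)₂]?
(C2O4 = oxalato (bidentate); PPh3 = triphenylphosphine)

1 ammonium outside the brackets (+1 each) → the complex ion is 1−.
Ligand charges: 1×Br = -1; 1×C2O4 = -2; 1×F = -1; 2×PPh3 neutral; sum -4.
V + (-4) = 1− ⇒ V is +3.

+3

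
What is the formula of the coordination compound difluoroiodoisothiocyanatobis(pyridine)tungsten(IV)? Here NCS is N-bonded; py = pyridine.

[WF2I(NCS)(py)2]

Ligands: 1 iodo (I, -1), 1 isothiocyanato (NCS, -1), 2 fluoro (F, -1), 2 pyridine (py, neutral). Ligand charge sum = -4.
With W in oxidation state +4, the complex ion is [W...].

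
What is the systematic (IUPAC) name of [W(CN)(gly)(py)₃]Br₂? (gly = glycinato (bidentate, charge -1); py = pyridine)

The 2 bromide counter-ions carry a total charge of -2, so each complex ion is 2+.
Ligand charges: 1×glycinato (-1 each), 3×pyridine (neutral), 1×cyano (-1 each); total -2. So W + (-2) = 2+, giving W = +4.
Ligands are named alphabetically: cyano before glycinato before pyridine.

cyano(glycinato)tris(pyridine)tungsten(IV) bromide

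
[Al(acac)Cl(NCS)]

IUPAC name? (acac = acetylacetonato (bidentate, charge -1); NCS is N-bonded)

There is no counter-ion, so the complex is neutral overall.
Ligand charges: 1×acetylacetonato (-1 each), 1×isothiocyanato (-1 each), 1×chloro (-1 each); total -3. So Al + (-3) = 0, giving Al = +3.
Ligands are named alphabetically: acetylacetonato before chloro before isothiocyanato.

(acetylacetonato)chloroisothiocyanatoaluminium(III)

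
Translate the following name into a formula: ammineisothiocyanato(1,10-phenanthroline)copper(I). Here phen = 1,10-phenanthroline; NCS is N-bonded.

Ligands: 1 ammine (NH3, neutral), 1 1,10-phenanthroline (phen, neutral), 1 isothiocyanato (NCS, -1). Ligand charge sum = -1.
With Cu in oxidation state +1, the complex ion is [Cu...].

[Cu(NCS)(NH3)(phen)]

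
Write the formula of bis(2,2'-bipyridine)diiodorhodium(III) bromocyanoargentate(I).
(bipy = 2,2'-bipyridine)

Cation [Rh…]: ligand charges -2, Rh(III) ⇒ ion charge 1+.
Anion [Ag…]: ligand charges -2, Ag(I) ⇒ ion charge 1−.
One 1+ cation balances one 1− anion.

[Rh(bipy)2I2][AgBr(CN)]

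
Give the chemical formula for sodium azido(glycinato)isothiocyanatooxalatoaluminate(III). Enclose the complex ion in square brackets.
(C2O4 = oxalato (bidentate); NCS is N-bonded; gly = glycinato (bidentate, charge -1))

Ligands: 1 azido (N3, -1), 1 oxalato (C2O4, -2), 1 isothiocyanato (NCS, -1), 1 glycinato (gly, -1). Ligand charge sum = -5.
Charge balance with sodium (+1) requires 1 complex ion per 2 sodium.

Na2[Al(C2O4)(gly)(N3)(NCS)]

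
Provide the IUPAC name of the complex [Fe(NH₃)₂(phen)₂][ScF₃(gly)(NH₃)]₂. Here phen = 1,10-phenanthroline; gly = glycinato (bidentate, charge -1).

Both ions are complex: the cation is named first with the plain metal name, the anion second with the -ate form; each ion's ligands are alphabetised independently.
Scandium is always +3 in its complexes; the anion's ligand charges sum to -4, so the complex anion is 1−.
With 2 anions per cation, the cation must be 2×1 = 2+.
Cation: ligand charges sum to 0; for the ion to be 2+, Fe = +2.

diamminebis(1,10-phenanthroline)iron(II) amminetrifluoro(glycinato)scandate(III)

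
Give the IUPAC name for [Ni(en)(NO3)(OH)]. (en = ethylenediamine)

There is no counter-ion, so the complex is neutral overall.
Ligand charges: 1×nitrato (-1 each), 1×hydroxo (-1 each), 1×ethylenediamine (neutral); total -2. So Ni + (-2) = 0, giving Ni = +2.
Ligands are named alphabetically: ethylenediamine before hydroxo before nitrato.

(ethylenediamine)hydroxonitratonickel(II)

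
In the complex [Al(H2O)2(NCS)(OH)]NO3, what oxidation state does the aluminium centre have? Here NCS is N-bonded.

1 nitrate outside the brackets (-1 each) → the complex ion is 1+.
Ligand charges: 1×NCS = -1; 2×H2O neutral; 1×OH = -1; sum -2.
Al + (-2) = 1+ ⇒ Al is +3.

+3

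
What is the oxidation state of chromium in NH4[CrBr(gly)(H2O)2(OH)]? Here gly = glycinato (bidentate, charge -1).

1 ammonium outside the brackets (+1 each) → the complex ion is 1−.
Ligand charges: 1×Br = -1; 1×OH = -1; 2×H2O neutral; 1×gly = -1; sum -3.
Cr + (-3) = 1− ⇒ Cr is +2.

+2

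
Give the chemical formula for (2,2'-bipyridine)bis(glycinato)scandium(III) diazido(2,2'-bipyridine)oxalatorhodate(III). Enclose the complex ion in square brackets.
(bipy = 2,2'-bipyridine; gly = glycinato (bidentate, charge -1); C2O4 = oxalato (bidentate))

[Sc(bipy)(gly)2][Rh(bipy)(C2O4)(N3)2]

Cation [Sc…]: ligand charges -2, Sc(III) ⇒ ion charge 1+.
Anion [Rh…]: ligand charges -4, Rh(III) ⇒ ion charge 1−.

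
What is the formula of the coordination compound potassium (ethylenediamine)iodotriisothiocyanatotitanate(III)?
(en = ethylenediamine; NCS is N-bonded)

K[Ti(en)I(NCS)3]

Ligands: 1 ethylenediamine (en, neutral), 3 isothiocyanato (NCS, -1), 1 iodo (I, -1). Ligand charge sum = -4.
Charge balance with potassium (+1) requires 1 complex ion per 1 potassium.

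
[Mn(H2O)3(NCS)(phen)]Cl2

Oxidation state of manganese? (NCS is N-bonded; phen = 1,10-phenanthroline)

2 chloride outside the brackets (-1 each) → the complex ion is 2+.
Ligand charges: 1×NCS = -1; 3×H2O neutral; 1×phen neutral; sum -1.
Mn + (-1) = 2+ ⇒ Mn is +3.

+3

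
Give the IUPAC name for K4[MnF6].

The 4 potassium counter-ions carry a total charge of +4, so each complex ion is 4−.
Ligand charges: 6×fluoro (-1 each); total -6. So Mn + (-6) = 4−, giving Mn = +2.
The complex ion is anionic, so manganese takes the -ate form manganate(II).

potassium hexafluoromanganate(II)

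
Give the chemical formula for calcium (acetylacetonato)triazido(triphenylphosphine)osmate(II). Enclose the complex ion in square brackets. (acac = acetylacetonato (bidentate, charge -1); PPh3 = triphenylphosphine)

Ligands: 1 acetylacetonato (acac, -1), 1 triphenylphosphine (PPh3, neutral), 3 azido (N3, -1). Ligand charge sum = -4.
Charge balance with calcium (+2) requires 1 complex ion per 1 calcium.

Ca[Os(acac)(N3)3(PPh3)]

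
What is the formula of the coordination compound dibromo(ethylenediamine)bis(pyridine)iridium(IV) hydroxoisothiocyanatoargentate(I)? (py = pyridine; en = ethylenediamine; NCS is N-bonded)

[IrBr2(en)(py)2][Ag(NCS)(OH)]2

Cation [Ir…]: ligand charges -2, Ir(IV) ⇒ ion charge 2+.
Anion [Ag…]: ligand charges -2, Ag(I) ⇒ ion charge 1−.
One 2+ cation requires 2 of the 1− anion.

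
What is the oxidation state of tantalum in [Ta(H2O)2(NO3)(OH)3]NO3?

1 nitrate outside the brackets (-1 each) → the complex ion is 1+.
Ligand charges: 1×NO3 = -1; 3×OH = -3; 2×H2O neutral; sum -4.
Ta + (-4) = 1+ ⇒ Ta is +5.

+5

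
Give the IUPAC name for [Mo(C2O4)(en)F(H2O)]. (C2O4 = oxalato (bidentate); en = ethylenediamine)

There is no counter-ion, so the complex is neutral overall.
Ligand charges: 1×fluoro (-1 each), 1×oxalato (-2 each), 1×ethylenediamine (neutral), 1×aqua (neutral); total -3. So Mo + (-3) = 0, giving Mo = +3.
Ligands are named alphabetically: aqua before ethylenediamine before fluoro before oxalato.

aqua(ethylenediamine)fluorooxalatomolybdenum(III)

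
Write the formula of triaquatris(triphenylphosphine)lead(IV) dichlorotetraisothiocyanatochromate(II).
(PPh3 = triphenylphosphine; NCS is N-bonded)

[Pb(H2O)3(PPh3)3][CrCl2(NCS)4]

Cation [Pb…]: ligand charges 0, Pb(IV) ⇒ ion charge 4+.
Anion [Cr…]: ligand charges -6, Cr(II) ⇒ ion charge 4−.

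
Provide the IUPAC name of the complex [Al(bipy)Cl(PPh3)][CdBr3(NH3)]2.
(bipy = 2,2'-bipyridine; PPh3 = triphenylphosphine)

Both ions are complex: the cation is named first with the plain metal name, the anion second with the -ate form; each ion's ligands are alphabetised independently.
Cadmium is always +2 in its complexes; the anion's ligand charges sum to -3, so the complex anion is 1−.
With 2 anions per cation, the cation must be 2×1 = 2+.
Cation: ligand charges sum to -1; for the ion to be 2+, Al = +3.

(2,2'-bipyridine)chloro(triphenylphosphine)aluminium(III) amminetribromocadmate(II)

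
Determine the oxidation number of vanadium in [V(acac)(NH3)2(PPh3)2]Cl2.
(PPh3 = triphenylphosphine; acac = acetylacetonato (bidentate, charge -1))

2 chloride outside the brackets (-1 each) → the complex ion is 2+.
Ligand charges: 2×NH3 neutral; 2×PPh3 neutral; 1×acac = -1; sum -1.
V + (-1) = 2+ ⇒ V is +3.

+3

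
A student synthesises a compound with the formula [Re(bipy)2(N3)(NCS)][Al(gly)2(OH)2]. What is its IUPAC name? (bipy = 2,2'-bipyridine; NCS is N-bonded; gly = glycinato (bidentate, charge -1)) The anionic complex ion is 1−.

The complex anion is given as 1−; its ligand charges sum to -4, so Al = +3.
A 1:1 salt means the cation carries the equal and opposite charge, 1+.
Cation: ligand charges sum to -2; for the ion to be 1+, Re = +3.

azidobis(2,2'-bipyridine)isothiocyanatorhenium(III) bis(glycinato)dihydroxoaluminate(III)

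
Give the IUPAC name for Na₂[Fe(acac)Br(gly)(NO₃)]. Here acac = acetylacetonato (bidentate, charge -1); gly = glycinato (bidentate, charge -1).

The 2 sodium counter-ions carry a total charge of +2, so each complex ion is 2−.
Ligand charges: 1×bromo (-1 each), 1×acetylacetonato (-1 each), 1×glycinato (-1 each), 1×nitrato (-1 each); total -4. So Fe + (-4) = 2−, giving Fe = +2.
Ligands are named alphabetically: acetylacetonato before bromo before glycinato before nitrato.
The complex ion is anionic, so iron takes the -ate form ferrate(II).

sodium (acetylacetonato)bromo(glycinato)nitratoferrate(II)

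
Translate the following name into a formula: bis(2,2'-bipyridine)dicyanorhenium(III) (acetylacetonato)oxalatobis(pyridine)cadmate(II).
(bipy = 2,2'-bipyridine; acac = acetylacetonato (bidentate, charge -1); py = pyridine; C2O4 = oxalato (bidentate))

[Re(bipy)2(CN)2][Cd(acac)(C2O4)(py)2]

Cation [Re…]: ligand charges -2, Re(III) ⇒ ion charge 1+.
Anion [Cd…]: ligand charges -3, Cd(II) ⇒ ion charge 1−.
One 1+ cation balances one 1− anion.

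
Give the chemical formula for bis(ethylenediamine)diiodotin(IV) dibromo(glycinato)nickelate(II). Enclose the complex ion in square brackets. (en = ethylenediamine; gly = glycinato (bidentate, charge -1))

Cation [Sn…]: ligand charges -2, Sn(IV) ⇒ ion charge 2+.
Anion [Ni…]: ligand charges -3, Ni(II) ⇒ ion charge 1−.
One 2+ cation requires 2 of the 1− anion.

[Sn(en)2I2][NiBr2(gly)]2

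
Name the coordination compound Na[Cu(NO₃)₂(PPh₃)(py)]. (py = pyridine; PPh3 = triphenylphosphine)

The 1 sodium counter-ion carries a total charge of +1, so each complex ion is 1−.
Ligand charges: 2×nitrato (-1 each), 1×pyridine (neutral), 1×triphenylphosphine (neutral); total -2. So Cu + (-2) = 1−, giving Cu = +1.
The complex ion is anionic, so copper takes the -ate form cuprate(I).

sodium dinitrato(pyridine)(triphenylphosphine)cuprate(I)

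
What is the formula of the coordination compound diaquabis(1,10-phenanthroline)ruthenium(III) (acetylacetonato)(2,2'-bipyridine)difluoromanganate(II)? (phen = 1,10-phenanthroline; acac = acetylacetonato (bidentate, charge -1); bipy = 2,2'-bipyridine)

Cation [Ru…]: ligand charges 0, Ru(III) ⇒ ion charge 3+.
Anion [Mn…]: ligand charges -3, Mn(II) ⇒ ion charge 1−.

[Ru(H2O)2(phen)2][Mn(acac)(bipy)F2]3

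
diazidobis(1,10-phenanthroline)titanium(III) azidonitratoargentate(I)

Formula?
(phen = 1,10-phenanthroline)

[Ti(N3)2(phen)2][Ag(N3)(NO3)]

Cation [Ti…]: ligand charges -2, Ti(III) ⇒ ion charge 1+.
Anion [Ag…]: ligand charges -2, Ag(I) ⇒ ion charge 1−.
One 1+ cation balances one 1− anion.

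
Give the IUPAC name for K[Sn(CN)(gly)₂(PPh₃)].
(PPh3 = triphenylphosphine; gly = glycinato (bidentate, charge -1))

The 1 potassium counter-ion carries a total charge of +1, so each complex ion is 1−.
Ligand charges: 1×triphenylphosphine (neutral), 1×cyano (-1 each), 2×glycinato (-1 each); total -3. So Sn + (-3) = 1−, giving Sn = +2.
Ligands are named alphabetically: cyano before glycinato before triphenylphosphine.
The complex ion is anionic, so tin takes the -ate form stannate(II).

potassium cyanobis(glycinato)(triphenylphosphine)stannate(II)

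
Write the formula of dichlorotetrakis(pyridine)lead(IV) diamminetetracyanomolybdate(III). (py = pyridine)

[PbCl2(py)4][Mo(CN)4(NH3)2]2

Cation [Pb…]: ligand charges -2, Pb(IV) ⇒ ion charge 2+.
Anion [Mo…]: ligand charges -4, Mo(III) ⇒ ion charge 1−.
One 2+ cation requires 2 of the 1− anion.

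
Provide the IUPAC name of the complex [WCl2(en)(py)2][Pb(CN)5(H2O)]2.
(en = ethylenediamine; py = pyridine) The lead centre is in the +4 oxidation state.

Both ions are complex: the cation is named first with the plain metal name, the anion second with the -ate form; each ion's ligands are alphabetised independently.
Pb is given as +4; the anion's ligand charges sum to -5, so the complex anion is 1−.
With 2 anions per cation, the cation must be 2×1 = 2+.
Cation: ligand charges sum to -2; for the ion to be 2+, W = +4.

dichloro(ethylenediamine)bis(pyridine)tungsten(IV) aquapentacyanoplumbate(IV)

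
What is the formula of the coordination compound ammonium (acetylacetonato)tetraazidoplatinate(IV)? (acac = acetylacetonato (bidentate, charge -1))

NH4[Pt(acac)(N3)4]

Ligands: 4 azido (N3, -1), 1 acetylacetonato (acac, -1). Ligand charge sum = -5.
With Pt in oxidation state +4, the complex ion is [Pt...]^1−.
Charge balance with ammonium (+1) requires 1 complex ion per 1 ammonium.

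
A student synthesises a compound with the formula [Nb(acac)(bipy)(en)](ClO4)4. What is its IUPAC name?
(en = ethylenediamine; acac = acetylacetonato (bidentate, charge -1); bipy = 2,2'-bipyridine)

(acetylacetonato)(2,2'-bipyridine)(ethylenediamine)niobium(V) perchlorate

The 4 perchlorate counter-ions carry a total charge of -4, so each complex ion is 4+.
Ligand charges: 1×ethylenediamine (neutral), 1×acetylacetonato (-1 each), 1×2,2'-bipyridine (neutral); total -1. So Nb + (-1) = 4+, giving Nb = +5.
Ligands are named alphabetically: acetylacetonato before bipyridine before ethylenediamine.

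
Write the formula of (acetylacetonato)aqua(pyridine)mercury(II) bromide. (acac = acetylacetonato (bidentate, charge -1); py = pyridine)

Ligands: 1 acetylacetonato (acac, -1), 1 pyridine (py, neutral), 1 aqua (H2O, neutral). Ligand charge sum = -1.
Charge balance with bromide (-1) requires 1 complex ion per 1 bromide.

[Hg(acac)(H2O)(py)]Br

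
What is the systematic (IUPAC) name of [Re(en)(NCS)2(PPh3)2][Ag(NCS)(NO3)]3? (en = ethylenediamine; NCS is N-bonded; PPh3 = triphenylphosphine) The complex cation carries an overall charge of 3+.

The complex cation is given as 3+; its ligand charges sum to -2, so Re = +5.
With 3 anions per cation, each anion must be 3/3 = 1−.
Anion: ligand charges sum to -2; for the ion to be 1−, Ag = +1.

(ethylenediamine)diisothiocyanatobis(triphenylphosphine)rhenium(V) isothiocyanatonitratoargentate(I)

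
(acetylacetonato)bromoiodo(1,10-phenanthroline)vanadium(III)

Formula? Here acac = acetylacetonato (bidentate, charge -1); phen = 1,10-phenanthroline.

Ligands: 1 acetylacetonato (acac, -1), 1 1,10-phenanthroline (phen, neutral), 1 iodo (I, -1), 1 bromo (Br, -1). Ligand charge sum = -3.
With V in oxidation state +3, the complex ion is [V...].

[V(acac)BrI(phen)]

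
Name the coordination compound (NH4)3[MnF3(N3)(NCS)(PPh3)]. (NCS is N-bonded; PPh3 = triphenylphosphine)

ammonium azidotrifluoroisothiocyanato(triphenylphosphine)manganate(II)

The 3 ammonium counter-ions carry a total charge of +3, so each complex ion is 3−.
Ligand charges: 3×fluoro (-1 each), 1×azido (-1 each), 1×isothiocyanato (-1 each), 1×triphenylphosphine (neutral); total -5. So Mn + (-5) = 3−, giving Mn = +2.
Ligands are named alphabetically: azido before fluoro before isothiocyanato before triphenylphosphine.
The complex ion is anionic, so manganese takes the -ate form manganate(II).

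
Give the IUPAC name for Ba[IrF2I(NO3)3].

The 1 barium counter-ion carries a total charge of +2, so each complex ion is 2−.
Ligand charges: 3×nitrato (-1 each), 2×fluoro (-1 each), 1×iodo (-1 each); total -6. So Ir + (-6) = 2−, giving Ir = +4.
Ligands are named alphabetically: fluoro before iodo before nitrato.
The complex ion is anionic, so iridium takes the -ate form iridate(IV).

barium difluoroiodotrinitratoiridate(IV)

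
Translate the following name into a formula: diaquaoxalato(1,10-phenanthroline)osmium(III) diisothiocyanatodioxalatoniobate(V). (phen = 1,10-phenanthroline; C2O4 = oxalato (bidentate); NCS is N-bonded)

Cation [Os…]: ligand charges -2, Os(III) ⇒ ion charge 1+.
Anion [Nb…]: ligand charges -6, Nb(V) ⇒ ion charge 1−.
One 1+ cation balances one 1− anion.

[Os(C2O4)(H2O)2(phen)][Nb(C2O4)2(NCS)2]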